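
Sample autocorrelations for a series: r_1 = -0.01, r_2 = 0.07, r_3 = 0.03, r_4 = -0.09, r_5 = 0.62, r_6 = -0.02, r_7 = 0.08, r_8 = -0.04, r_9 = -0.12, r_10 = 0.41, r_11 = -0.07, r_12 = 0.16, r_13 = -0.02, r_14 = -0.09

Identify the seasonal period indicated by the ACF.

5

The largest autocorrelation is r_5 = 0.62, with a weaker echo at lag 10 (0.41); the remaining lags stay at or below 0.16.
The dominant spike at lag 5 indicates a seasonal period of 5.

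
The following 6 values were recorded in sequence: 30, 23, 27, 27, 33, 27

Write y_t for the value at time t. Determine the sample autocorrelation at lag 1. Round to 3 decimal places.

Mean ȳ = (30 + 23 + 27 + 27 + 33 + 27)/6 = 27.8333
Σ(y_t−ȳ)(y_{t+1}−ȳ) = (-10.4722) + (4.0278) + (0.6944) + (-4.3056) + (-4.3056) = -14.3611
Denominator Σ(y_t−ȳ)² = 56.8333
r_1 = -14.3611 / 56.8333 = -0.253

-0.253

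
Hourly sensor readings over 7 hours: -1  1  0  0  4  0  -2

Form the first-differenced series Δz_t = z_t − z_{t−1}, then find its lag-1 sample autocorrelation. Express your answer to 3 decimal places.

First differences Δz: 2, -1, 0, 4, -4, -2
Mean of differences = -0.1667
Numerator Σ(Δz_t−Δz̄)(Δz_{t+1}−Δz̄) = -10.1944
Denominator Σ(Δz_t−Δz̄)² = 40.8333
r_1(Δz) = -10.1944 / 40.8333 = -0.250

-0.250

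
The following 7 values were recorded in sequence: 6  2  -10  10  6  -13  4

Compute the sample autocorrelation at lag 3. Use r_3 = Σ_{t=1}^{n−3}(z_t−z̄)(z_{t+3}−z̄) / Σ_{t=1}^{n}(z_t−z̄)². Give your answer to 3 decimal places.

0.510

Mean z̄ = (6 + 2 − 10 + 10 + 6 − 13 + 4)/7 = 0.7143
Deviations from mean: 5.2857, 1.2857, -10.7143, 9.2857, 5.2857, -13.7143, 3.2857
Numerator Σ_{t=1}^{4}(z_t−z̄)(z_{t+3}−z̄) = 233.3265
Denominator Σ(z_t−z̄)² = 457.4286
r_3 = 233.3265 / 457.4286 = 0.510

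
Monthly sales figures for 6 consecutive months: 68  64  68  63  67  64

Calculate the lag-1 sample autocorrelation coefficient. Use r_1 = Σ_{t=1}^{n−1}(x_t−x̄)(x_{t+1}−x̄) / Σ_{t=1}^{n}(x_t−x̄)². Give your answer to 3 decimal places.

Mean x̄ = (68 + 64 + 68 + 63 + 67 + 64)/6 = 65.6667
Deviations from mean: 2.3333, -1.6667, 2.3333, -2.6667, 1.3333, -1.6667
Σ(x_t−x̄)(x_{t+1}−x̄) = (-3.8889) + (-3.8889) + (-6.2222) + (-3.5556) + (-2.2222) = -19.7778
Denominator Σ(x_t−x̄)² = 25.3333
r_1 = -19.7778 / 25.3333 = -0.781

-0.781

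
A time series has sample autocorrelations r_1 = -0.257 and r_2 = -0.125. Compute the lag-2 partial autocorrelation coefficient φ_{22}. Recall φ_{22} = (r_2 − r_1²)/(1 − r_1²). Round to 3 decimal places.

φ_{22} = (r_2 − r_1²) / (1 − r_1²)
r_1² = (-0.257)² = 0.066049
Numerator = -0.125 − 0.0660 = -0.1910; denominator = 1 − 0.0660 = 0.9340
φ_{22} = -0.1910 / 0.9340 = -0.205

-0.205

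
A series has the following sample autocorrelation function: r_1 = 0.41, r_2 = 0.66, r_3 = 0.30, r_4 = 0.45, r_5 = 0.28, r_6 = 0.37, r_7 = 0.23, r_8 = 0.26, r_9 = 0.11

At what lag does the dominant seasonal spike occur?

The largest autocorrelation is r_2 = 0.66, with a weaker echo at lag 4 (0.45); the remaining lags stay at or below 0.41.
The dominant spike at lag 2 indicates a seasonal period of 2.

2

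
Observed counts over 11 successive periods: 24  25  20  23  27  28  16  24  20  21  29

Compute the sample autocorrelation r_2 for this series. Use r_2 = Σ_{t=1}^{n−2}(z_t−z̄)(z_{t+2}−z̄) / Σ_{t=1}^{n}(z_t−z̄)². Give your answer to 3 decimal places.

-0.237

Mean z̄ = (24 + 25 + 20 + 23 + 27 + 28 + 16 + 24 + 20 + 21 + 29)/11 = 23.3636
Numerator Σ_{t=1}^{9}(z_t−z̄)(z_{t+2}−z̄) = -36.1736
Denominator Σ(z_t−z̄)² = 152.5455
r_2 = -36.1736 / 152.5455 = -0.237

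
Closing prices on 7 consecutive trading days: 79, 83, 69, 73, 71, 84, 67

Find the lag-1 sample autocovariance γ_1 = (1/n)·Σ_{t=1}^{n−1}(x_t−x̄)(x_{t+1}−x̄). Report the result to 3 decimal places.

-14.962

Mean x̄ = (79 + 83 + 69 + 73 + 71 + 84 + 67)/7 = 75.1429
Σ_{t=1}^{6}(x_t−x̄)(x_{t+1}−x̄) = -104.7347
γ_1 = -104.7347 / 7 = -14.962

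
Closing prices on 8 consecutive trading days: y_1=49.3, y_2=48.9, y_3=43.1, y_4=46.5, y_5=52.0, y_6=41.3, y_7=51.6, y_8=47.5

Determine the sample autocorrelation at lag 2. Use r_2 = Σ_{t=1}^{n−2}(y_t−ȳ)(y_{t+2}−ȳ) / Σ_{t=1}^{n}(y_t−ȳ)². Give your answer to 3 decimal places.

Mean ȳ = (49.3 + 48.9 + 43.1 + 46.5 + 52.0 + 41.3 + 51.6 + 47.5)/8 = 47.5250
Numerator Σ_{t=1}^{6}(y_t−ȳ)(y_{t+2}−ȳ) = -4.2938
Denominator Σ(y_t−ȳ)² = 101.0550
r_2 = -4.2938 / 101.0550 = -0.042

-0.042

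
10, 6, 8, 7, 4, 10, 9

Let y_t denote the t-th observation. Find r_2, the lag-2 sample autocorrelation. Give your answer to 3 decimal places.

Mean ȳ = (10 + 6 + 8 + 7 + 4 + 10 + 9)/7 = 7.7143
Deviations from mean: 2.2857, -1.7143, 0.2857, -0.7143, -3.7143, 2.2857, 1.2857
Numerator Σ_{t=1}^{5}(y_t−ȳ)(y_{t+2}−ȳ) = -5.5918
Denominator Σ(y_t−ȳ)² = 29.4286
r_2 = -5.5918 / 29.4286 = -0.190

-0.190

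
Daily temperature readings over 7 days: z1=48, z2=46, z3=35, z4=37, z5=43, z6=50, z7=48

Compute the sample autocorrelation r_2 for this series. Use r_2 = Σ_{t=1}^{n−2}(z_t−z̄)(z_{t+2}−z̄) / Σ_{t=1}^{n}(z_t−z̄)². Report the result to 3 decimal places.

-0.441

Mean z̄ = (48 + 46 + 35 + 37 + 43 + 50 + 48)/7 = 43.8571
Deviations from mean: 4.1429, 2.1429, -8.8571, -6.8571, -0.8571, 6.1429, 4.1429
Numerator Σ_{t=1}^{5}(z_t−z̄)(z_{t+2}−z̄) = -89.4694
Denominator Σ(z_t−z̄)² = 202.8571
r_2 = -89.4694 / 202.8571 = -0.441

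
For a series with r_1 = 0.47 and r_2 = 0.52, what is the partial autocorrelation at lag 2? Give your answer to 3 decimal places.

φ_{22} = (r_2 − r_1²) / (1 − r_1²)
r_1² = (0.47)² = 0.2209
Numerator = 0.52 − 0.2209 = 0.2991; denominator = 1 − 0.2209 = 0.7791
φ_{22} = 0.2991 / 0.7791 = 0.384

0.384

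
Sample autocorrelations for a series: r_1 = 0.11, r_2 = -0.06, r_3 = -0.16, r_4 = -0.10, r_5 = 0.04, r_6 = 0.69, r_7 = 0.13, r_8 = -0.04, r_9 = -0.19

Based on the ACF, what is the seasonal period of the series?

6

The largest autocorrelation is r_6 = 0.69; the remaining lags stay at or below 0.13.
The dominant spike at lag 6 indicates a seasonal period of 6.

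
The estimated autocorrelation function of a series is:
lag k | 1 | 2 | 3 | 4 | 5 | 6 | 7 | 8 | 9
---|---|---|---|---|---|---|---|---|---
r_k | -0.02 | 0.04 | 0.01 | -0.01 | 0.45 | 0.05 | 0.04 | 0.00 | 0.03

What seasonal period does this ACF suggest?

The largest autocorrelation is r_5 = 0.45; the remaining lags stay at or below 0.05.
The dominant spike at lag 5 indicates a seasonal period of 5.

5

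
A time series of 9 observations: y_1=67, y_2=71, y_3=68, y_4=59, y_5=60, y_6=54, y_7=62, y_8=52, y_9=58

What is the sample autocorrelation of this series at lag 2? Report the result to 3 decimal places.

Mean ȳ = (67 + 71 + 68 + 59 + 60 + 54 + 62 + 52 + 58)/9 = 61.2222
Numerator Σ_{t=1}^{7}(y_t−ȳ)(y_{t+2}−ȳ) = 88.3457
Denominator Σ(y_t−ȳ)² = 329.5556
r_2 = 88.3457 / 329.5556 = 0.268

0.268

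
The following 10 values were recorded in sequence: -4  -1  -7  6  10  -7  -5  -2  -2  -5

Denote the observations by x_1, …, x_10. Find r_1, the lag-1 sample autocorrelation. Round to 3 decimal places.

Mean x̄ = (-4 − 1 − 7 + 6 + 10 − 7 − 5 − 2 − 2 − 5)/10 = -1.7000
Numerator Σ_{t=1}^{9}(x_t−x̄)(x_{t+1}−x̄) = 1.5100
Denominator Σ(x_t−x̄)² = 280.1000
r_1 = 1.5100 / 280.1000 = 0.005

0.005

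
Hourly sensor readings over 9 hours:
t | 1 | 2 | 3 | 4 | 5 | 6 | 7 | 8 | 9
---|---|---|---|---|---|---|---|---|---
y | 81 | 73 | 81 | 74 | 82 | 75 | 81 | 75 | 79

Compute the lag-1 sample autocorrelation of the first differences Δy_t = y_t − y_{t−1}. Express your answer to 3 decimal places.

-0.884

First differences Δy: -8, 8, -7, 8, -7, 6, -6, 4
Mean of differences = -0.2500
Numerator Σ(Δy_t−Δȳ)(Δy_{t+1}−Δȳ) = -333.5625
Denominator Σ(Δy_t−Δȳ)² = 377.5000
r_1(Δy) = -333.5625 / 377.5000 = -0.884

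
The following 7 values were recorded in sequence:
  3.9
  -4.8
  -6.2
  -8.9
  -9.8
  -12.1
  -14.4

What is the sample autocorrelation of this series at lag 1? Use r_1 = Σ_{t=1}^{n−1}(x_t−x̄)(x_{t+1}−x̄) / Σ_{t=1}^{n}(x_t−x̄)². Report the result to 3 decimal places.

0.363

Mean x̄ = (3.9 − 4.8 − 6.2 − 8.9 − 9.8 − 12.1 − 14.4)/7 = -7.4714
Deviations from mean: 11.3714, 2.6714, 1.2714, -1.4286, -2.3286, -4.6286, -6.9286
Σ(x_t−x̄)(x_{t+1}−x̄) = (30.3780) + (3.3965) + (-1.8163) + (3.3265) + (10.7780) + (32.0694) = 78.1320
Denominator Σ(x_t−x̄)² = 214.9543
r_1 = 78.1320 / 214.9543 = 0.363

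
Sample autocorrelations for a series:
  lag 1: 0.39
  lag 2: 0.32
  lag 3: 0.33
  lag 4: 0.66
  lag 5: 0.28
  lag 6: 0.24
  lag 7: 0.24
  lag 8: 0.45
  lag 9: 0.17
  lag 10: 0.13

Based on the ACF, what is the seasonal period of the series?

The largest autocorrelation is r_4 = 0.66, with a weaker echo at lag 8 (0.45); the remaining lags stay at or below 0.39. The elevated value at lag 1 (0.39), dropping to 0.32 at lag 2, reflects decaying short-term dependence rather than seasonality.
The dominant spike at lag 4 indicates a seasonal period of 4.

4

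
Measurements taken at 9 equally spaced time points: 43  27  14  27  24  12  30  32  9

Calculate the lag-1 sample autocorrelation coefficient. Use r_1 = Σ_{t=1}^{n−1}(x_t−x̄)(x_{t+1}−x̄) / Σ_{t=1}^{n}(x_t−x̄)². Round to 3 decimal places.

Mean x̄ = (43 + 27 + 14 + 27 + 24 + 12 + 30 + 32 + 9)/9 = 24.2222
Numerator Σ_{t=1}^{8}(x_t−x̄)(x_{t+1}−x̄) = -146.6049
Denominator Σ(x_t−x̄)² = 947.5556
r_1 = -146.6049 / 947.5556 = -0.155

-0.155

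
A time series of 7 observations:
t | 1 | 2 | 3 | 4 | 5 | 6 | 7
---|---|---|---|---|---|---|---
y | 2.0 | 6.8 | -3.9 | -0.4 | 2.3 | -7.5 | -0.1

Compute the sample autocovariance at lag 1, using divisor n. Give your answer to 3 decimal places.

-4.157

Mean ȳ = (2.0 + 6.8 − 3.9 − 0.4 + 2.3 − 7.5 − 0.1)/7 = -0.1143
Deviations: 2.1143, 6.9143, -3.7857, -0.2857, 2.4143, -7.3857, 0.0143
Σ_{t=1}^{6}(y_t−ȳ)(y_{t+1}−ȳ) = -29.1016
γ_1 = -29.1016 / 7 = -4.157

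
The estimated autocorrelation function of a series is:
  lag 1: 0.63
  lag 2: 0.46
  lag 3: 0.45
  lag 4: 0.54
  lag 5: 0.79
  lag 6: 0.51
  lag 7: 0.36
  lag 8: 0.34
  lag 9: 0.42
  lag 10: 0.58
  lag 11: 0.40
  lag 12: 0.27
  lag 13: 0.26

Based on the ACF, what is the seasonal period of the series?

5

The largest autocorrelation is r_5 = 0.79; the remaining lags stay at or below 0.63. The elevated value at lag 1 (0.63), dropping to 0.46 at lag 2, reflects decaying short-term dependence rather than seasonality.
The dominant spike at lag 5 indicates a seasonal period of 5.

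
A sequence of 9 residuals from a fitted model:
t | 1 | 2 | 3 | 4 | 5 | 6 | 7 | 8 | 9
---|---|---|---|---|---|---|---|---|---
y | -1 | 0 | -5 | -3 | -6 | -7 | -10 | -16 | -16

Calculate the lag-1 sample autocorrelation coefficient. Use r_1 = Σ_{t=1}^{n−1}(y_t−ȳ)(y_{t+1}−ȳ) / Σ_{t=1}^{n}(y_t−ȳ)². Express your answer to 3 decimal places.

0.636

Mean ȳ = (-1 + 0 − 5 − 3 − 6 − 7 − 10 − 16 − 16)/9 = -7.1111
Numerator Σ_{t=1}^{8}(y_t−ȳ)(y_{t+1}−ȳ) = 176.2099
Denominator Σ(y_t−ȳ)² = 276.8889
r_1 = 176.2099 / 276.8889 = 0.636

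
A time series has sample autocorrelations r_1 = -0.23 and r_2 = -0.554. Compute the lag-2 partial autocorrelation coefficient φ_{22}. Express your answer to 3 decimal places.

φ_{22} = (r_2 − r_1²) / (1 − r_1²)
r_1² = (-0.23)² = 0.0529
Numerator = -0.554 − 0.0529 = -0.6069; denominator = 1 − 0.0529 = 0.9471
φ_{22} = -0.6069 / 0.9471 = -0.641

-0.641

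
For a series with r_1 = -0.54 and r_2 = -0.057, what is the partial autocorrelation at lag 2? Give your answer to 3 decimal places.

φ_{22} = (r_2 − r_1²) / (1 − r_1²)
r_1² = (-0.54)² = 0.2916
Numerator = -0.057 − 0.2916 = -0.3486; denominator = 1 − 0.2916 = 0.7084
φ_{22} = -0.3486 / 0.7084 = -0.492

-0.492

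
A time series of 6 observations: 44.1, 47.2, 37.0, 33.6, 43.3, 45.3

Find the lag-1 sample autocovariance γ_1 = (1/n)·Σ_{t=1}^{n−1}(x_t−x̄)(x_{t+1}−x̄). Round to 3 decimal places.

Mean x̄ = (44.1 + 47.2 + 37.0 + 33.6 + 43.3 + 45.3)/6 = 41.7500
Σ_{t=1}^{5}(x_t−x̄)(x_{t+1}−x̄) = 18.5025
γ_1 = 18.5025 / 6 = 3.084

3.084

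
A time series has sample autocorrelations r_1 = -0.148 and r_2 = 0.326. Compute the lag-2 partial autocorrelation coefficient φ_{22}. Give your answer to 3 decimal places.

0.311

φ_{22} = (r_2 − r_1²) / (1 − r_1²)
r_1² = (-0.148)² = 0.021904
Numerator = 0.326 − 0.0219 = 0.3041; denominator = 1 − 0.0219 = 0.9781
φ_{22} = 0.3041 / 0.9781 = 0.311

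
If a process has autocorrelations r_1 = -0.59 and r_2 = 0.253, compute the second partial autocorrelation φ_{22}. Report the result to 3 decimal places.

φ_{22} = (r_2 − r_1²) / (1 − r_1²)
r_1² = (-0.59)² = 0.3481
Numerator = 0.253 − 0.3481 = -0.0951; denominator = 1 − 0.3481 = 0.6519
φ_{22} = -0.0951 / 0.6519 = -0.146

-0.146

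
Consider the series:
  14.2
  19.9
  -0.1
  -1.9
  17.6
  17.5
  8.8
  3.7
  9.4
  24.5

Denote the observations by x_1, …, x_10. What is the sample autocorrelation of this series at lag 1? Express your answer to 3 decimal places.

Mean x̄ = (14.2 + 19.9 − 0.1 − 1.9 + 17.6 + 17.5 + 8.8 + 3.7 + 9.4 + 24.5)/10 = 11.3600
Numerator Σ_{t=1}^{9}(x_t−x̄)(x_{t+1}−x̄) = 27.0664
Denominator Σ(x_t−x̄)² = 706.5240
r_1 = 27.0664 / 706.5240 = 0.038

0.038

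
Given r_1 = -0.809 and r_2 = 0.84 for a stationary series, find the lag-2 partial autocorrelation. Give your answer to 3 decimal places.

0.537

φ_{22} = (r_2 − r_1²) / (1 − r_1²)
r_1² = (-0.809)² = 0.654481
Numerator = 0.84 − 0.6545 = 0.1855; denominator = 1 − 0.6545 = 0.3455
φ_{22} = 0.1855 / 0.3455 = 0.537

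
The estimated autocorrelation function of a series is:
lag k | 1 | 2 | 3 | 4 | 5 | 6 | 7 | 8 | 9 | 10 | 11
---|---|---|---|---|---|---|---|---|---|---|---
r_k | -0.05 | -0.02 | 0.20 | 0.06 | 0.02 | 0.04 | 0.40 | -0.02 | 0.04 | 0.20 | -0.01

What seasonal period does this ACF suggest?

The largest autocorrelation is r_7 = 0.40; the remaining lags stay at or below 0.20.
The dominant spike at lag 7 indicates a seasonal period of 7.

7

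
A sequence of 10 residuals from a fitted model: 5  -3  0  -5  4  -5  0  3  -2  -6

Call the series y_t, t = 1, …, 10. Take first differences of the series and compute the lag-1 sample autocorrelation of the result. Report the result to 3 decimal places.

-0.592

First differences Δy: -8, 3, -5, 9, -9, 5, 3, -5, -4
Mean of differences = -1.2222
Numerator Σ(Δy_t−Δȳ)(Δy_{t+1}−Δȳ) = -190.2716
Denominator Σ(Δy_t−Δȳ)² = 321.5556
r_1(Δy) = -190.2716 / 321.5556 = -0.592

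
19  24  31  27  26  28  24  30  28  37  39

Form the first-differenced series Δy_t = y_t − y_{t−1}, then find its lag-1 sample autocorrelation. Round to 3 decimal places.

-0.332

First differences Δy: 5, 7, -4, -1, 2, -4, 6, -2, 9, 2
Mean of differences = 2.0000
Numerator Σ(Δy_t−Δȳ)(Δy_{t+1}−Δȳ) = -65.0000
Denominator Σ(Δy_t−Δȳ)² = 196.0000
r_1(Δy) = -65.0000 / 196.0000 = -0.332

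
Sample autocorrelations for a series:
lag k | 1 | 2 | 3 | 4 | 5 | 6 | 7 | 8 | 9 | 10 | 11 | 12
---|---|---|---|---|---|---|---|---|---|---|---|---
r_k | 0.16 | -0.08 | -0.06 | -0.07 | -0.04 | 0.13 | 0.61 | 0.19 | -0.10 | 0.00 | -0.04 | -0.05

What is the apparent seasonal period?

7

The largest autocorrelation is r_7 = 0.61; the remaining lags stay at or below 0.19.
The dominant spike at lag 7 indicates a seasonal period of 7.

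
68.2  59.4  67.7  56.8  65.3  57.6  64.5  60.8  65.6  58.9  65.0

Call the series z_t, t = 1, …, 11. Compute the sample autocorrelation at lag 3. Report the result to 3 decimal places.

-0.640

Mean z̄ = (68.2 + 59.4 + 67.7 + 56.8 + 65.3 + 57.6 + 64.5 + 60.8 + 65.6 + 58.9 + 65.0)/11 = 62.7091
Numerator Σ_{t=1}^{8}(z_t−z̄)(z_{t+3}−z̄) = -108.0130
Denominator Σ(z_t−z̄)² = 168.7091
r_3 = -108.0130 / 168.7091 = -0.640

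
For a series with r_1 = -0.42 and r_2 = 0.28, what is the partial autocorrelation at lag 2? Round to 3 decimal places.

φ_{22} = (r_2 − r_1²) / (1 − r_1²)
r_1² = (-0.42)² = 0.1764
Numerator = 0.28 − 0.1764 = 0.1036; denominator = 1 − 0.1764 = 0.8236
φ_{22} = 0.1036 / 0.8236 = 0.126

0.126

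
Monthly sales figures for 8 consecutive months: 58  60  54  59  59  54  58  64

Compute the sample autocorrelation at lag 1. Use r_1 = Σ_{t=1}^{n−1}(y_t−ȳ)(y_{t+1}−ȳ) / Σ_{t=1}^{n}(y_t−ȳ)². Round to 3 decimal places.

-0.191

Mean ȳ = (58 + 60 + 54 + 59 + 59 + 54 + 58 + 64)/8 = 58.2500
Deviations from mean: -0.2500, 1.7500, -4.2500, 0.7500, 0.7500, -4.2500, -0.2500, 5.7500
Σ(y_t−ȳ)(y_{t+1}−ȳ) = (-0.4375) + (-7.4375) + (-3.1875) + (0.5625) + (-3.1875) + (1.0625) + (-1.4375) = -14.0625
Denominator Σ(y_t−ȳ)² = 73.5000
r_1 = -14.0625 / 73.5000 = -0.191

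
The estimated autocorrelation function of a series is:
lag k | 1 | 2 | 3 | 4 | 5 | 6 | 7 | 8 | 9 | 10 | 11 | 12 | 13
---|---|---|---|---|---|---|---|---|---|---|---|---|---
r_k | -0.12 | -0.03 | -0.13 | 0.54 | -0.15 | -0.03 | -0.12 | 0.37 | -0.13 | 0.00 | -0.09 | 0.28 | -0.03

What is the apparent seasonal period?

4

The largest autocorrelation is r_4 = 0.54, with weaker echoes at lags 8 (0.37) and 12 (0.28); the remaining lags stay at or below 0.00.
The dominant spike at lag 4 indicates a seasonal period of 4.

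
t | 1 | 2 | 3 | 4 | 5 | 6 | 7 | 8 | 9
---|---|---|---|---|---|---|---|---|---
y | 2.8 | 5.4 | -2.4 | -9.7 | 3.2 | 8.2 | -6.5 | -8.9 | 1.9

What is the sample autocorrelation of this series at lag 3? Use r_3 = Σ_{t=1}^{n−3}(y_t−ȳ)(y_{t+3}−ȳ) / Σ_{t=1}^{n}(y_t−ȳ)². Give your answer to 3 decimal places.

0.061

Mean ȳ = (2.8 + 5.4 − 2.4 − 9.7 + 3.2 + 8.2 − 6.5 − 8.9 + 1.9)/9 = -0.6667
Σ(y_t−ȳ)(y_{t+3}−ȳ) = (-31.3156) + (23.4578) + (-15.3689) + (52.6944) + (-31.8356) + (22.7578) = 20.3900
Denominator Σ(y_t−ȳ)² = 335.4000
r_3 = 20.3900 / 335.4000 = 0.061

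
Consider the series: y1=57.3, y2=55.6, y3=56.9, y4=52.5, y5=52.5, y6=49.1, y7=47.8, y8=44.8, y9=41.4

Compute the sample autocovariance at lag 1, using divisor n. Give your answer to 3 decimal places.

16.674

Mean ȳ = (57.3 + 55.6 + 56.9 + 52.5 + 52.5 + 49.1 + 47.8 + 44.8 + 41.4)/9 = 50.8778
Σ_{t=1}^{8}(y_t−ȳ)(y_{t+1}−ȳ) = 150.0640
γ_1 = 150.0640 / 9 = 16.674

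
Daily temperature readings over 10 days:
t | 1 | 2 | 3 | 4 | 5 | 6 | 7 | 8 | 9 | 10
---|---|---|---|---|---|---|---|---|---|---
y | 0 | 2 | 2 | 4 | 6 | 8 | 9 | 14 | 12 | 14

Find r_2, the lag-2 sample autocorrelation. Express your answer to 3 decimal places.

0.489

Mean ȳ = (0 + 2 + 2 + 4 + 6 + 8 + 9 + 14 + 12 + 14)/10 = 7.1000
Numerator Σ_{t=1}^{8}(y_t−ȳ)(y_{t+2}−ȳ) = 115.8800
Denominator Σ(y_t−ȳ)² = 236.9000
r_2 = 115.8800 / 236.9000 = 0.489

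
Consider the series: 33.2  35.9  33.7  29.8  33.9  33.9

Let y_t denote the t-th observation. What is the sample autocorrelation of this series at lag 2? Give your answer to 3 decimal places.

Mean ȳ = (33.2 + 35.9 + 33.7 + 29.8 + 33.9 + 33.9)/6 = 33.4000
Deviations from mean: -0.2000, 2.5000, 0.3000, -3.6000, 0.5000, 0.5000
Numerator Σ_{t=1}^{4}(y_t−ȳ)(y_{t+2}−ȳ) = -10.7100
Denominator Σ(y_t−ȳ)² = 19.8400
r_2 = -10.7100 / 19.8400 = -0.540

-0.540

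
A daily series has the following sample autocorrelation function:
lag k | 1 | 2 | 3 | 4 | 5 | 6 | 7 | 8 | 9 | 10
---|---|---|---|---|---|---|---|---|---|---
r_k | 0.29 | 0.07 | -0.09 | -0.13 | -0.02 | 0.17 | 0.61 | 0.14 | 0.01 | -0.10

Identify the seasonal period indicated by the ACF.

The largest autocorrelation is r_7 = 0.61; the remaining lags stay at or below 0.29. The elevated value at lag 1 (0.29), dropping to 0.07 at lag 2, reflects decaying short-term dependence rather than seasonality.
The dominant spike at lag 7 indicates a seasonal period of 7.

7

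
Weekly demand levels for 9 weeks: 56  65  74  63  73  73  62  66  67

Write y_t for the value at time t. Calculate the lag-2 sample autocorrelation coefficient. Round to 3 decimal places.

Mean ȳ = (56 + 65 + 74 + 63 + 73 + 73 + 62 + 66 + 67)/9 = 66.5556
Σ(y_t−ȳ)(y_{t+2}−ȳ) = (-78.5802) + (5.5309) + (47.9753) + (-22.9136) + (-29.3580) + (-3.5802) + (-2.0247) = -82.9506
Denominator Σ(y_t−ȳ)² = 286.2222
r_2 = -82.9506 / 286.2222 = -0.290

-0.290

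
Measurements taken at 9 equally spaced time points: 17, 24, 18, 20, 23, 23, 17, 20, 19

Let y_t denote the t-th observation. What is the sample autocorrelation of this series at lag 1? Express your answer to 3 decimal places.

-0.362

Mean ȳ = (17 + 24 + 18 + 20 + 23 + 23 + 17 + 20 + 19)/9 = 20.1111
Numerator Σ_{t=1}^{8}(y_t−ȳ)(y_{t+1}−ȳ) = -20.5679
Denominator Σ(y_t−ȳ)² = 56.8889
r_1 = -20.5679 / 56.8889 = -0.362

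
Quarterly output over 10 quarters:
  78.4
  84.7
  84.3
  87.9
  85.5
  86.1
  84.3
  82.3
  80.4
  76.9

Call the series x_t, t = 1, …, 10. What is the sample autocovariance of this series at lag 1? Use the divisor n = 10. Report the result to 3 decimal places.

4.063

Mean x̄ = (78.4 + 84.7 + 84.3 + 87.9 + 85.5 + 86.1 + 84.3 + 82.3 + 80.4 + 76.9)/10 = 83.0800
Σ_{t=1}^{9}(x_t−x̄)(x_{t+1}−x̄) = 40.6336
γ_1 = 40.6336 / 10 = 4.063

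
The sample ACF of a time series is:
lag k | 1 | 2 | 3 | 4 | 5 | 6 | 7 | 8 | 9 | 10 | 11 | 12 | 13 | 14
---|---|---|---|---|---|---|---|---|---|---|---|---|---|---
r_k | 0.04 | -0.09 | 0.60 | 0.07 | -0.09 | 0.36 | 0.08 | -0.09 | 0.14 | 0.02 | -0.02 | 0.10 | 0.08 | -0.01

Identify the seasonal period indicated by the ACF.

The largest autocorrelation is r_3 = 0.60, with a weaker echo at lag 6 (0.36); the remaining lags stay at or below 0.14.
The dominant spike at lag 3 indicates a seasonal period of 3.

3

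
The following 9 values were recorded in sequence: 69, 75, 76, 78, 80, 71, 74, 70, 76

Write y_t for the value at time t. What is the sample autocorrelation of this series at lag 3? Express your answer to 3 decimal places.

Mean ȳ = (69 + 75 + 76 + 78 + 80 + 71 + 74 + 70 + 76)/9 = 74.3333
Σ(y_t−ȳ)(y_{t+3}−ȳ) = (-19.5556) + (3.7778) + (-5.5556) + (-1.2222) + (-24.5556) + (-5.5556) = -52.6667
Denominator Σ(y_t−ȳ)² = 110.0000
r_3 = -52.6667 / 110.0000 = -0.479

-0.479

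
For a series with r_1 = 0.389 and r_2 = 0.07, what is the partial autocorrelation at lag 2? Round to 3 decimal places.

-0.096

φ_{22} = (r_2 − r_1²) / (1 − r_1²)
r_1² = (0.389)² = 0.151321
Numerator = 0.07 − 0.1513 = -0.0813; denominator = 1 − 0.1513 = 0.8487
φ_{22} = -0.0813 / 0.8487 = -0.096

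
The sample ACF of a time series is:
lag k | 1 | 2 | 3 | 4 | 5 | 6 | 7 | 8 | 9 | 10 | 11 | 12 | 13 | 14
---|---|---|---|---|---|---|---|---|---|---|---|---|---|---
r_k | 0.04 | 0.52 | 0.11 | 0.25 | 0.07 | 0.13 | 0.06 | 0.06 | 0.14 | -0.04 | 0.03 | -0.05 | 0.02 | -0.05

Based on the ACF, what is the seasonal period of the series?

2

The largest autocorrelation is r_2 = 0.52, with a weaker echo at lag 4 (0.25); the remaining lags stay at or below 0.14.
The dominant spike at lag 2 indicates a seasonal period of 2.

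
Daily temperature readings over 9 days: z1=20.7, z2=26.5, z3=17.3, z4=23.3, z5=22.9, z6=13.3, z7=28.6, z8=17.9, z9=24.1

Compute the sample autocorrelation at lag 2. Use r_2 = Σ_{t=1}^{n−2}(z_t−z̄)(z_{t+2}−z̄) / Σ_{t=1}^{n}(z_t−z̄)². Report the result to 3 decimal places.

0.269

Mean z̄ = (20.7 + 26.5 + 17.3 + 23.3 + 22.9 + 13.3 + 28.6 + 17.9 + 24.1)/9 = 21.6222
Σ(z_t−z̄)(z_{t+2}−z̄) = (3.9860) + (8.1838) + (-5.5228) + (-13.9628) + (8.9160) + (30.9772) + (17.2894) = 49.8668
Denominator Σ(z_t−z̄)² = 185.7156
r_2 = 49.8668 / 185.7156 = 0.269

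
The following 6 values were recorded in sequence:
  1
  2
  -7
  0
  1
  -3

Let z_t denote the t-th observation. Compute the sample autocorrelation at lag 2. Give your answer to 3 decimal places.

-0.397

Mean z̄ = (1 + 2 − 7 + 0 + 1 − 3)/6 = -1.0000
Deviations from mean: 2.0000, 3.0000, -6.0000, 1.0000, 2.0000, -2.0000
Σ(z_t−z̄)(z_{t+2}−z̄) = (-12.0000) + (3.0000) + (-12.0000) + (-2.0000) = -23.0000
Denominator Σ(z_t−z̄)² = 58.0000
r_2 = -23.0000 / 58.0000 = -0.397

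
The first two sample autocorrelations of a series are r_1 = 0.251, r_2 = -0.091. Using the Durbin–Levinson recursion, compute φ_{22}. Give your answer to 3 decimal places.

φ_{22} = (r_2 − r_1²) / (1 − r_1²)
r_1² = (0.251)² = 0.063001
Numerator = -0.091 − 0.0630 = -0.1540; denominator = 1 − 0.0630 = 0.9370
φ_{22} = -0.1540 / 0.9370 = -0.164

-0.164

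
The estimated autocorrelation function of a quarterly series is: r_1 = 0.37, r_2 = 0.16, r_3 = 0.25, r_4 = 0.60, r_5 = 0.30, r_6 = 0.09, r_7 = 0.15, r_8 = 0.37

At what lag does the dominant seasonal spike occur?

The largest autocorrelation is r_4 = 0.60; the remaining lags stay at or below 0.37. The elevated value at lag 1 (0.37), dropping to 0.16 at lag 2, reflects decaying short-term dependence rather than seasonality.
The dominant spike at lag 4 indicates a seasonal period of 4.

4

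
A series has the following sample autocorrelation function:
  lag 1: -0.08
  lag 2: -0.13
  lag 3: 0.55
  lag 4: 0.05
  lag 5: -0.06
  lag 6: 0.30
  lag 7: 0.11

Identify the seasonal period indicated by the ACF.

The largest autocorrelation is r_3 = 0.55, with a weaker echo at lag 6 (0.30); the remaining lags stay at or below 0.11.
The dominant spike at lag 3 indicates a seasonal period of 3.

3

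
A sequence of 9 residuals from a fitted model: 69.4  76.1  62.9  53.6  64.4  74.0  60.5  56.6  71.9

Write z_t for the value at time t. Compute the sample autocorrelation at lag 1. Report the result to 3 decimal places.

-0.013

Mean z̄ = (69.4 + 76.1 + 62.9 + 53.6 + 64.4 + 74.0 + 60.5 + 56.6 + 71.9)/9 = 65.4889
Numerator Σ_{t=1}^{8}(z_t−z̄)(z_{t+1}−z̄) = -6.6157
Denominator Σ(z_t−z̄)² = 494.5689
r_1 = -6.6157 / 494.5689 = -0.013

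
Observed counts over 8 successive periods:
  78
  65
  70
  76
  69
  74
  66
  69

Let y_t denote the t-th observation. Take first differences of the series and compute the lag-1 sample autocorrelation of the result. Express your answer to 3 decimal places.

First differences Δy: -13, 5, 6, -7, 5, -8, 3
Mean of differences = -1.2857
Numerator Σ(Δy_t−Δȳ)(Δy_{t+1}−Δȳ) = -176.3673
Denominator Σ(Δy_t−Δȳ)² = 365.4286
r_1(Δy) = -176.3673 / 365.4286 = -0.483

-0.483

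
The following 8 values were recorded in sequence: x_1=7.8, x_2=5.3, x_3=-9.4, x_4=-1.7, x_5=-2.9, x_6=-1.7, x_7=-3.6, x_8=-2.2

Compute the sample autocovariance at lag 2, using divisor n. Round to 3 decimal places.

Mean x̄ = (7.8 + 5.3 − 9.4 − 1.7 − 2.9 − 1.7 − 3.6 − 2.2)/8 = -1.0500
Σ_{t=1}^{6}(x_t−x̄)(x_{t+2}−x̄) = -56.6900
γ_2 = -56.6900 / 8 = -7.086

-7.086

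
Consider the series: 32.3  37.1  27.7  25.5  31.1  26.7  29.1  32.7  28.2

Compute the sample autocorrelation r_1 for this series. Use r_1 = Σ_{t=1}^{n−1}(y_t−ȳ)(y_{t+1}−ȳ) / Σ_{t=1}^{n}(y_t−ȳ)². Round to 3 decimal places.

Mean ȳ = (32.3 + 37.1 + 27.7 + 25.5 + 31.1 + 26.7 + 29.1 + 32.7 + 28.2)/9 = 30.0444
Numerator Σ_{t=1}^{8}(y_t−ȳ)(y_{t+1}−ȳ) = -2.5475
Denominator Σ(y_t−ȳ)² = 104.6622
r_1 = -2.5475 / 104.6622 = -0.024

-0.024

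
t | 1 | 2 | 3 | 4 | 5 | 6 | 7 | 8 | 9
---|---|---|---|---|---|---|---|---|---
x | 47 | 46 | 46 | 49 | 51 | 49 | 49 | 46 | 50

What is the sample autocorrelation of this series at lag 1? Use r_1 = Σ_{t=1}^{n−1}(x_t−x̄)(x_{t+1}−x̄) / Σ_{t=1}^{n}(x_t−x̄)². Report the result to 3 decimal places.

0.173

Mean x̄ = (47 + 46 + 46 + 49 + 51 + 49 + 49 + 46 + 50)/9 = 48.1111
Numerator Σ_{t=1}^{8}(x_t−x̄)(x_{t+1}−x̄) = 4.9877
Denominator Σ(x_t−x̄)² = 28.8889
r_1 = 4.9877 / 28.8889 = 0.173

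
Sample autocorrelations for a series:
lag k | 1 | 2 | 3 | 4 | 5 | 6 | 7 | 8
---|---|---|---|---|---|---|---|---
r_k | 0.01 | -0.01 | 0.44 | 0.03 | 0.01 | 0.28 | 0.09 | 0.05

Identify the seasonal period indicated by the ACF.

The largest autocorrelation is r_3 = 0.44, with a weaker echo at lag 6 (0.28); the remaining lags stay at or below 0.09.
The dominant spike at lag 3 indicates a seasonal period of 3.

3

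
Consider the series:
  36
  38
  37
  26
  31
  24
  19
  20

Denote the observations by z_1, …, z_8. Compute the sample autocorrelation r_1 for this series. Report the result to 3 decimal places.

0.569

Mean z̄ = (36 + 38 + 37 + 26 + 31 + 24 + 19 + 20)/8 = 28.8750
Σ(z_t−z̄)(z_{t+1}−z̄) = (65.0156) + (74.1406) + (-23.3594) + (-6.1094) + (-10.3594) + (48.1406) + (87.6406) = 235.1094
Denominator Σ(z_t−z̄)² = 412.8750
r_1 = 235.1094 / 412.8750 = 0.569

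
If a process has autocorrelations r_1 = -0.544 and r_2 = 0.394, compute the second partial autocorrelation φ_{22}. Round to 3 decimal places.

φ_{22} = (r_2 − r_1²) / (1 − r_1²)
r_1² = (-0.544)² = 0.295936
Numerator = 0.394 − 0.2959 = 0.0981; denominator = 1 − 0.2959 = 0.7041
φ_{22} = 0.0981 / 0.7041 = 0.139

0.139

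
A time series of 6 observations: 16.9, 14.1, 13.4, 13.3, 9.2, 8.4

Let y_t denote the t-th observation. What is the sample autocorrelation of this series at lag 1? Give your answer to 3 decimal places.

0.393

Mean ȳ = (16.9 + 14.1 + 13.4 + 13.3 + 9.2 + 8.4)/6 = 12.5500
Deviations from mean: 4.3500, 1.5500, 0.8500, 0.7500, -3.3500, -4.1500
Σ(y_t−ȳ)(y_{t+1}−ȳ) = (6.7425) + (1.3175) + (0.6375) + (-2.5125) + (13.9025) = 20.0875
Denominator Σ(y_t−ȳ)² = 51.0550
r_1 = 20.0875 / 51.0550 = 0.393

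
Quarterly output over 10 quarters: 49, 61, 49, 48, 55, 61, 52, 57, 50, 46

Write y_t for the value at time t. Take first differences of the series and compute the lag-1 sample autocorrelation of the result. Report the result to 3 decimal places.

First differences Δy: 12, -12, -1, 7, 6, -9, 5, -7, -4
Mean of differences = -0.3333
Numerator Σ(Δy_t−Δȳ)(Δy_{t+1}−Δȳ) = -206.7778
Denominator Σ(Δy_t−Δȳ)² = 544.0000
r_1(Δy) = -206.7778 / 544.0000 = -0.380

-0.380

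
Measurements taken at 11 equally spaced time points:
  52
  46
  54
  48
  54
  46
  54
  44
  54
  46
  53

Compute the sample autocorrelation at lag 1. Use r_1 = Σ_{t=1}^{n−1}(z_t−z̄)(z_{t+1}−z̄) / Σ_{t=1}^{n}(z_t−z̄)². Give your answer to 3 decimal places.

Mean z̄ = (52 + 46 + 54 + 48 + 54 + 46 + 54 + 44 + 54 + 46 + 53)/11 = 50.0909
Numerator Σ_{t=1}^{10}(z_t−z̄)(z_{t+1}−z̄) = -147.6446
Denominator Σ(z_t−z̄)² = 164.9091
r_1 = -147.6446 / 164.9091 = -0.895

-0.895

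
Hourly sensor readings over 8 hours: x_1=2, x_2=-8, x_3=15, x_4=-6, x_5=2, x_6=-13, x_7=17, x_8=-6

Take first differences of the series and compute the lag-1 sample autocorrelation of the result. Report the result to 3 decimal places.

-0.761

First differences Δx: -10, 23, -21, 8, -15, 30, -23
Mean of differences = -1.1429
Numerator Σ(Δx_t−Δx̄)(Δx_{t+1}−Δx̄) = -2113.7347
Denominator Σ(Δx_t−Δx̄)² = 2778.8571
r_1(Δx) = -2113.7347 / 2778.8571 = -0.761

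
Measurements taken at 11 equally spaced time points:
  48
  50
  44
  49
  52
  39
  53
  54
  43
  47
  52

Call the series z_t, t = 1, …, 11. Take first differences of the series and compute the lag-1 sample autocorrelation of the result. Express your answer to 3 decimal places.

-0.446

First differences Δz: 2, -6, 5, 3, -13, 14, 1, -11, 4, 5
Mean of differences = 0.4000
Numerator Σ(Δz_t−Δz̄)(Δz_{t+1}−Δz̄) = -267.9600
Denominator Σ(Δz_t−Δz̄)² = 600.4000
r_1(Δz) = -267.9600 / 600.4000 = -0.446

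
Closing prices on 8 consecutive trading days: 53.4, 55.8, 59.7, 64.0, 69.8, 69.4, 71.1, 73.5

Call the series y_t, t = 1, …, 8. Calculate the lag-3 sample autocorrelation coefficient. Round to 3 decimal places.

-0.050

Mean ȳ = (53.4 + 55.8 + 59.7 + 64.0 + 69.8 + 69.4 + 71.1 + 73.5)/8 = 64.5875
Deviations from mean: -11.1875, -8.7875, -4.8875, -0.5875, 5.2125, 4.8125, 6.5125, 8.9125
Σ(y_t−ȳ)(y_{t+3}−ȳ) = (6.5727) + (-45.8048) + (-23.5211) + (-3.8261) + (46.4564) = -20.1230
Denominator Σ(y_t−ȳ)² = 398.7888
r_3 = -20.1230 / 398.7888 = -0.050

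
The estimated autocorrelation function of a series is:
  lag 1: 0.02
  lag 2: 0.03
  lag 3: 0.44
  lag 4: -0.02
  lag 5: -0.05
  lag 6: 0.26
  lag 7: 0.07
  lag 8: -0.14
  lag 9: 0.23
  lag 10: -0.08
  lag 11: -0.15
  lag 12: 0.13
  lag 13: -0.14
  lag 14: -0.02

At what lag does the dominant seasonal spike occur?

3

The largest autocorrelation is r_3 = 0.44, with weaker echoes at lags 6 (0.26) and 9 (0.23); the remaining lags stay at or below 0.13.
The dominant spike at lag 3 indicates a seasonal period of 3.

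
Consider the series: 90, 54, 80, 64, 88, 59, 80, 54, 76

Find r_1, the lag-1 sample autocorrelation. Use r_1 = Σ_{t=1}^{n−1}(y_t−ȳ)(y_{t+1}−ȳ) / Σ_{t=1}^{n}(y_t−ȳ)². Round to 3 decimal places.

Mean ȳ = (90 + 54 + 80 + 64 + 88 + 59 + 80 + 54 + 76)/9 = 71.6667
Numerator Σ_{t=1}^{8}(y_t−ȳ)(y_{t+1}−ȳ) = -1196.4444
Denominator Σ(y_t−ȳ)² = 1604.0000
r_1 = -1196.4444 / 1604.0000 = -0.746

-0.746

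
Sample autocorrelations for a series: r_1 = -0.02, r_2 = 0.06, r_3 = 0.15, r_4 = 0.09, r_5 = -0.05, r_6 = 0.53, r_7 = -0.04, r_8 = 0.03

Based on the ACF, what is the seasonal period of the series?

The largest autocorrelation is r_6 = 0.53; the remaining lags stay at or below 0.15.
The dominant spike at lag 6 indicates a seasonal period of 6.

6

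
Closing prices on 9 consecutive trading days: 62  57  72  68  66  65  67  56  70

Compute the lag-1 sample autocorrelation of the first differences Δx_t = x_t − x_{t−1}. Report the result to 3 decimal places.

First differences Δx: -5, 15, -4, -2, -1, 2, -11, 14
Mean of differences = 1.0000
Numerator Σ(Δx_t−Δx̄)(Δx_{t+1}−Δx̄) = -303.0000
Denominator Σ(Δx_t−Δx̄)² = 584.0000
r_1(Δx) = -303.0000 / 584.0000 = -0.519

-0.519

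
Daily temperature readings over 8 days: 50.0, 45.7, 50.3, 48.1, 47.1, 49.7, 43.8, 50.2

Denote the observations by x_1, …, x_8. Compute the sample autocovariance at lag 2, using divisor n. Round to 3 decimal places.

1.201

Mean x̄ = (50.0 + 45.7 + 50.3 + 48.1 + 47.1 + 49.7 + 43.8 + 50.2)/8 = 48.1125
Σ_{t=1}^{6}(x_t−x̄)(x_{t+2}−x̄) = 9.6047
γ_2 = 9.6047 / 8 = 1.201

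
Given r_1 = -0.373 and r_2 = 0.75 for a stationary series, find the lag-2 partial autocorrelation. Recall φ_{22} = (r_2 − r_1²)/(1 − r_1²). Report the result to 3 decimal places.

φ_{22} = (r_2 − r_1²) / (1 − r_1²)
r_1² = (-0.373)² = 0.139129
Numerator = 0.75 − 0.1391 = 0.6109; denominator = 1 − 0.1391 = 0.8609
φ_{22} = 0.6109 / 0.8609 = 0.710

0.710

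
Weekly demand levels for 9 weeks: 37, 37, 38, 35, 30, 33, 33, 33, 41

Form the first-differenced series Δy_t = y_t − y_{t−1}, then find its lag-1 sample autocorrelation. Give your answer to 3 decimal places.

-0.012

First differences Δy: 0, 1, -3, -5, 3, 0, 0, 8
Mean of differences = 0.5000
Numerator Σ(Δy_t−Δȳ)(Δy_{t+1}−Δȳ) = -1.2500
Denominator Σ(Δy_t−Δȳ)² = 106.0000
r_1(Δy) = -1.2500 / 106.0000 = -0.012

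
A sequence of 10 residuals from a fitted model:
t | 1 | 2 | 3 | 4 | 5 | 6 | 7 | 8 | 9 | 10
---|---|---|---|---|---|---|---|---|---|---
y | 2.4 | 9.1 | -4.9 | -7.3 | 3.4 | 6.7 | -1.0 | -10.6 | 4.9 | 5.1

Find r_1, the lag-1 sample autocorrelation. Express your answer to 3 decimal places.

-0.034

Mean ȳ = (2.4 + 9.1 − 4.9 − 7.3 + 3.4 + 6.7 − 1.0 − 10.6 + 4.9 + 5.1)/10 = 0.7800
Numerator Σ_{t=1}^{9}(y_t−ȳ)(y_{t+1}−ȳ) = -12.9124
Denominator Σ(y_t−ȳ)² = 379.6160
r_1 = -12.9124 / 379.6160 = -0.034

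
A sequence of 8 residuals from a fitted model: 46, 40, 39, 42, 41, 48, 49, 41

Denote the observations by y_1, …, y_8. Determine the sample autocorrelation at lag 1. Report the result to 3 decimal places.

Mean ȳ = (46 + 40 + 39 + 42 + 41 + 48 + 49 + 41)/8 = 43.2500
Deviations from mean: 2.7500, -3.2500, -4.2500, -1.2500, -2.2500, 4.7500, 5.7500, -2.2500
Σ(y_t−ȳ)(y_{t+1}−ȳ) = (-8.9375) + (13.8125) + (5.3125) + (2.8125) + (-10.6875) + (27.3125) + (-12.9375) = 16.6875
Denominator Σ(y_t−ȳ)² = 103.5000
r_1 = 16.6875 / 103.5000 = 0.161

0.161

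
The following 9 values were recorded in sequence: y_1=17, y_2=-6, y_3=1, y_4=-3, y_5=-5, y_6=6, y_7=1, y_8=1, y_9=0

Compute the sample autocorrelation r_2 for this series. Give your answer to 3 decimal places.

0.025

Mean ȳ = (17 − 6 + 1 − 3 − 5 + 6 + 1 + 1 + 0)/9 = 1.3333
Σ(y_t−ȳ)(y_{t+2}−ȳ) = (-5.2222) + (31.7778) + (2.1111) + (-20.2222) + (2.1111) + (-1.5556) + (0.4444) = 9.4444
Denominator Σ(y_t−ȳ)² = 382.0000
r_2 = 9.4444 / 382.0000 = 0.025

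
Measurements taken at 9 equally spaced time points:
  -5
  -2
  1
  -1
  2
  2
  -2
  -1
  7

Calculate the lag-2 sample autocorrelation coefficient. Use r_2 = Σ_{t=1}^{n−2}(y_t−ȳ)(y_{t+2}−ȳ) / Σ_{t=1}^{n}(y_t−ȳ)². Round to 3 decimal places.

-0.250

Mean ȳ = (-5 − 2 + 1 − 1 + 2 + 2 − 2 − 1 + 7)/9 = 0.1111
Numerator Σ_{t=1}^{7}(y_t−ȳ)(y_{t+2}−ȳ) = -23.2469
Denominator Σ(y_t−ȳ)² = 92.8889
r_2 = -23.2469 / 92.8889 = -0.250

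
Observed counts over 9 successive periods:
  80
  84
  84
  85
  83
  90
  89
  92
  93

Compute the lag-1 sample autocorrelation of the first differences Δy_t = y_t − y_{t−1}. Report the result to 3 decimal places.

-0.645

First differences Δy: 4, 0, 1, -2, 7, -1, 3, 1
Mean of differences = 1.6250
Numerator Σ(Δy_t−Δȳ)(Δy_{t+1}−Δȳ) = -38.6406
Denominator Σ(Δy_t−Δȳ)² = 59.8750
r_1(Δy) = -38.6406 / 59.8750 = -0.645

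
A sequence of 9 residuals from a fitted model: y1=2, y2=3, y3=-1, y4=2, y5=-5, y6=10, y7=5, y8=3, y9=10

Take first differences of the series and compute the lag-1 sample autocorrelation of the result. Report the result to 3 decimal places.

-0.600

First differences Δy: 1, -4, 3, -7, 15, -5, -2, 7
Mean of differences = 1.0000
Numerator Σ(Δy_t−Δȳ)(Δy_{t+1}−Δȳ) = -222.0000
Denominator Σ(Δy_t−Δȳ)² = 370.0000
r_1(Δy) = -222.0000 / 370.0000 = -0.600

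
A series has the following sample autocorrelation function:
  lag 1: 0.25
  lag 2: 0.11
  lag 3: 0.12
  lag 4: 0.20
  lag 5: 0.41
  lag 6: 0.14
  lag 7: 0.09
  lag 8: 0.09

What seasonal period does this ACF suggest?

The largest autocorrelation is r_5 = 0.41; the remaining lags stay at or below 0.25. The elevated value at lag 1 (0.25), dropping to 0.11 at lag 2, reflects decaying short-term dependence rather than seasonality.
The dominant spike at lag 5 indicates a seasonal period of 5.

5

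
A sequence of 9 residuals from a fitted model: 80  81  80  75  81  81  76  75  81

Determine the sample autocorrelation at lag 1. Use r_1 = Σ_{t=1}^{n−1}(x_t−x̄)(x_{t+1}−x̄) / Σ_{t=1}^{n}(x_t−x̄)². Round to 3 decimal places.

-0.110

Mean x̄ = (80 + 81 + 80 + 75 + 81 + 81 + 76 + 75 + 81)/9 = 78.8889
Numerator Σ_{t=1}^{8}(x_t−x̄)(x_{t+1}−x̄) = -6.4568
Denominator Σ(x_t−x̄)² = 58.8889
r_1 = -6.4568 / 58.8889 = -0.110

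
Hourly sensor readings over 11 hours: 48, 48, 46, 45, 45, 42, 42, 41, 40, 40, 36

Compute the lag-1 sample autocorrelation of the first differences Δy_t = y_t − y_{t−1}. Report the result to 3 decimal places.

-0.457

First differences Δy: 0, -2, -1, 0, -3, 0, -1, -1, 0, -4
Mean of differences = -1.2000
Numerator Σ(Δy_t−Δȳ)(Δy_{t+1}−Δȳ) = -8.0400
Denominator Σ(Δy_t−Δȳ)² = 17.6000
r_1(Δy) = -8.0400 / 17.6000 = -0.457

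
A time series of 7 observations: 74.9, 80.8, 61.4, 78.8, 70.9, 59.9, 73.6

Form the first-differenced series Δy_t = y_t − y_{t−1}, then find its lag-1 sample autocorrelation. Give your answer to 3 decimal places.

First differences Δy: 5.9, -19.4, 17.4, -7.9, -11.0, 13.7
Mean of differences = -0.2167
Numerator Σ(Δy_t−Δȳ)(Δy_{t+1}−Δȳ) = -657.8553
Denominator Σ(Δy_t−Δȳ)² = 1084.7483
r_1(Δy) = -657.8553 / 1084.7483 = -0.606

-0.606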